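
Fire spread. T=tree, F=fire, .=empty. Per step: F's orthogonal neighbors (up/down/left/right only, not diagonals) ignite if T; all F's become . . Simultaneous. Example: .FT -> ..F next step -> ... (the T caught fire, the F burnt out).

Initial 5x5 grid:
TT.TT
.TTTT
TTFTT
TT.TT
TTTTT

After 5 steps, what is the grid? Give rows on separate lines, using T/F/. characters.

Step 1: 3 trees catch fire, 1 burn out
  TT.TT
  .TFTT
  TF.FT
  TT.TT
  TTTTT
Step 2: 6 trees catch fire, 3 burn out
  TT.TT
  .F.FT
  F...F
  TF.FT
  TTTTT
Step 3: 7 trees catch fire, 6 burn out
  TF.FT
  ....F
  .....
  F...F
  TFTFT
Step 4: 5 trees catch fire, 7 burn out
  F...F
  .....
  .....
  .....
  F.F.F
Step 5: 0 trees catch fire, 5 burn out
  .....
  .....
  .....
  .....
  .....

.....
.....
.....
.....
.....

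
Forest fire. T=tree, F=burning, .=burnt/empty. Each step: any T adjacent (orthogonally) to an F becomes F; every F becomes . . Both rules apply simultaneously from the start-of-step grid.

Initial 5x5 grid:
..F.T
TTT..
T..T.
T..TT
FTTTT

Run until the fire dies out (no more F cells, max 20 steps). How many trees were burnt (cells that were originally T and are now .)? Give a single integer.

Answer: 12

Derivation:
Step 1: +3 fires, +2 burnt (F count now 3)
Step 2: +3 fires, +3 burnt (F count now 3)
Step 3: +2 fires, +3 burnt (F count now 2)
Step 4: +2 fires, +2 burnt (F count now 2)
Step 5: +2 fires, +2 burnt (F count now 2)
Step 6: +0 fires, +2 burnt (F count now 0)
Fire out after step 6
Initially T: 13, now '.': 24
Total burnt (originally-T cells now '.'): 12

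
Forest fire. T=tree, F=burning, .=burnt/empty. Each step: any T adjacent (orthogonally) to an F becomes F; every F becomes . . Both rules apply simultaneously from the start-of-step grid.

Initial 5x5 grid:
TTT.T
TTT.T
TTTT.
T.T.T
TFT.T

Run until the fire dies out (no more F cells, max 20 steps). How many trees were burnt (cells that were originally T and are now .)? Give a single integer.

Answer: 14

Derivation:
Step 1: +2 fires, +1 burnt (F count now 2)
Step 2: +2 fires, +2 burnt (F count now 2)
Step 3: +2 fires, +2 burnt (F count now 2)
Step 4: +4 fires, +2 burnt (F count now 4)
Step 5: +3 fires, +4 burnt (F count now 3)
Step 6: +1 fires, +3 burnt (F count now 1)
Step 7: +0 fires, +1 burnt (F count now 0)
Fire out after step 7
Initially T: 18, now '.': 21
Total burnt (originally-T cells now '.'): 14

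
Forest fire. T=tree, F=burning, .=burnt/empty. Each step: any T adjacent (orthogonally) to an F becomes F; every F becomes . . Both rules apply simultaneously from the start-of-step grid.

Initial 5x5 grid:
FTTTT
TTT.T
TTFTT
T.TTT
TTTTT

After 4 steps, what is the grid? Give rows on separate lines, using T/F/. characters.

Step 1: 6 trees catch fire, 2 burn out
  .FTTT
  FTF.T
  TF.FT
  T.FTT
  TTTTT
Step 2: 6 trees catch fire, 6 burn out
  ..FTT
  .F..T
  F...F
  T..FT
  TTFTT
Step 3: 6 trees catch fire, 6 burn out
  ...FT
  ....F
  .....
  F...F
  TF.FT
Step 4: 3 trees catch fire, 6 burn out
  ....F
  .....
  .....
  .....
  F...F

....F
.....
.....
.....
F...F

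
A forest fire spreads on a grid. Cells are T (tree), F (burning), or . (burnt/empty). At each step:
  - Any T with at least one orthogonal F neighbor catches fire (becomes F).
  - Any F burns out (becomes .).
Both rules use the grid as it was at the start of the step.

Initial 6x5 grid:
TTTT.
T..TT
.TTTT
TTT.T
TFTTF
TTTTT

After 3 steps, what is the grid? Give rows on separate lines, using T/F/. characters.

Step 1: 7 trees catch fire, 2 burn out
  TTTT.
  T..TT
  .TTTT
  TFT.F
  F.FF.
  TFTTF
Step 2: 7 trees catch fire, 7 burn out
  TTTT.
  T..TT
  .FTTF
  F.F..
  .....
  F.FF.
Step 3: 3 trees catch fire, 7 burn out
  TTTT.
  T..TF
  ..FF.
  .....
  .....
  .....

TTTT.
T..TF
..FF.
.....
.....
.....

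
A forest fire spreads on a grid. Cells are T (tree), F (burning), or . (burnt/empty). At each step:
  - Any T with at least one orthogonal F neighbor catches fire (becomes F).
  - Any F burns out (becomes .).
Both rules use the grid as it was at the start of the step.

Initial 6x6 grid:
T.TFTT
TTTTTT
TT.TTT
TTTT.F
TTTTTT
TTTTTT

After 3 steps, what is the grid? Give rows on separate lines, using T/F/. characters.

Step 1: 5 trees catch fire, 2 burn out
  T.F.FT
  TTTFTT
  TT.TTF
  TTTT..
  TTTTTF
  TTTTTT
Step 2: 8 trees catch fire, 5 burn out
  T....F
  TTF.FF
  TT.FF.
  TTTT..
  TTTTF.
  TTTTTF
Step 3: 4 trees catch fire, 8 burn out
  T.....
  TF....
  TT....
  TTTF..
  TTTF..
  TTTTF.

T.....
TF....
TT....
TTTF..
TTTF..
TTTTF.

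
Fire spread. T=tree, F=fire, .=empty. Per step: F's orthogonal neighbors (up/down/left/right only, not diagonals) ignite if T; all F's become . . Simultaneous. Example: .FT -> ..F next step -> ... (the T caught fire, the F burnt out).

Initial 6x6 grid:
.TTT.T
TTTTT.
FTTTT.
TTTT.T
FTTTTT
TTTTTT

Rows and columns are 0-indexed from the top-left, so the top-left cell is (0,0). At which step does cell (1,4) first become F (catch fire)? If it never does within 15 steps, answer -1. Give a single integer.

Step 1: cell (1,4)='T' (+5 fires, +2 burnt)
Step 2: cell (1,4)='T' (+5 fires, +5 burnt)
Step 3: cell (1,4)='T' (+6 fires, +5 burnt)
Step 4: cell (1,4)='T' (+6 fires, +6 burnt)
Step 5: cell (1,4)='F' (+4 fires, +6 burnt)
  -> target ignites at step 5
Step 6: cell (1,4)='.' (+2 fires, +4 burnt)
Step 7: cell (1,4)='.' (+0 fires, +2 burnt)
  fire out at step 7

5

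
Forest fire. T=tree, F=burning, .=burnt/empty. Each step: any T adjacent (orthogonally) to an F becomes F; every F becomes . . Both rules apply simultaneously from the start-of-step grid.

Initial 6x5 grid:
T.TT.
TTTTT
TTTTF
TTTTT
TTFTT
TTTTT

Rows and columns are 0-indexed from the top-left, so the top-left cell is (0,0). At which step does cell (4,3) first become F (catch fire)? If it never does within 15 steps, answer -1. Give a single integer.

Step 1: cell (4,3)='F' (+7 fires, +2 burnt)
  -> target ignites at step 1
Step 2: cell (4,3)='.' (+8 fires, +7 burnt)
Step 3: cell (4,3)='.' (+6 fires, +8 burnt)
Step 4: cell (4,3)='.' (+3 fires, +6 burnt)
Step 5: cell (4,3)='.' (+1 fires, +3 burnt)
Step 6: cell (4,3)='.' (+1 fires, +1 burnt)
Step 7: cell (4,3)='.' (+0 fires, +1 burnt)
  fire out at step 7

1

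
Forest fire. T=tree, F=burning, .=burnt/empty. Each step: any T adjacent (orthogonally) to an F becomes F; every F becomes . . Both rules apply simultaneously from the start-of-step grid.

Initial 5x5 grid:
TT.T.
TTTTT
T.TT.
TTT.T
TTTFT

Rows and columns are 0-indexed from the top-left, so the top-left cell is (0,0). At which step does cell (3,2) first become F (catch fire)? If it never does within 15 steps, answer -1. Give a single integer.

Step 1: cell (3,2)='T' (+2 fires, +1 burnt)
Step 2: cell (3,2)='F' (+3 fires, +2 burnt)
  -> target ignites at step 2
Step 3: cell (3,2)='.' (+3 fires, +3 burnt)
Step 4: cell (3,2)='.' (+3 fires, +3 burnt)
Step 5: cell (3,2)='.' (+3 fires, +3 burnt)
Step 6: cell (3,2)='.' (+4 fires, +3 burnt)
Step 7: cell (3,2)='.' (+1 fires, +4 burnt)
Step 8: cell (3,2)='.' (+0 fires, +1 burnt)
  fire out at step 8

2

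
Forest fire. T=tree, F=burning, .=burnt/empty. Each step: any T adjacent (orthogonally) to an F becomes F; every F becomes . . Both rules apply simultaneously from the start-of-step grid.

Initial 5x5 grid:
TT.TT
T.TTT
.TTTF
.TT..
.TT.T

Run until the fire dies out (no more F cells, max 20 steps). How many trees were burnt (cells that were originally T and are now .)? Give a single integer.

Answer: 12

Derivation:
Step 1: +2 fires, +1 burnt (F count now 2)
Step 2: +3 fires, +2 burnt (F count now 3)
Step 3: +4 fires, +3 burnt (F count now 4)
Step 4: +2 fires, +4 burnt (F count now 2)
Step 5: +1 fires, +2 burnt (F count now 1)
Step 6: +0 fires, +1 burnt (F count now 0)
Fire out after step 6
Initially T: 16, now '.': 21
Total burnt (originally-T cells now '.'): 12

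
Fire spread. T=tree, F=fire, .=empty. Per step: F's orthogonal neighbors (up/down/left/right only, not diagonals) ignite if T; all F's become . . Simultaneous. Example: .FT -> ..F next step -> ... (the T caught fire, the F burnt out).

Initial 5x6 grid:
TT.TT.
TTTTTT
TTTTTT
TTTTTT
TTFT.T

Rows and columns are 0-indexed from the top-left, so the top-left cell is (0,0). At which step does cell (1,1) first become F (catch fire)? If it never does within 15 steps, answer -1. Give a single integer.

Step 1: cell (1,1)='T' (+3 fires, +1 burnt)
Step 2: cell (1,1)='T' (+4 fires, +3 burnt)
Step 3: cell (1,1)='T' (+5 fires, +4 burnt)
Step 4: cell (1,1)='F' (+5 fires, +5 burnt)
  -> target ignites at step 4
Step 5: cell (1,1)='.' (+6 fires, +5 burnt)
Step 6: cell (1,1)='.' (+3 fires, +6 burnt)
Step 7: cell (1,1)='.' (+0 fires, +3 burnt)
  fire out at step 7

4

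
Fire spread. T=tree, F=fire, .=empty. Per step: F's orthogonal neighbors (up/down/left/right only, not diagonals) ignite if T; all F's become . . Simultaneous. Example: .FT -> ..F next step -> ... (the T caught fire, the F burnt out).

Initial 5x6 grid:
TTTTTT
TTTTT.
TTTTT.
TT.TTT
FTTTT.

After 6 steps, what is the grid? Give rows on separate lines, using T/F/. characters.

Step 1: 2 trees catch fire, 1 burn out
  TTTTTT
  TTTTT.
  TTTTT.
  FT.TTT
  .FTTT.
Step 2: 3 trees catch fire, 2 burn out
  TTTTTT
  TTTTT.
  FTTTT.
  .F.TTT
  ..FTT.
Step 3: 3 trees catch fire, 3 burn out
  TTTTTT
  FTTTT.
  .FTTT.
  ...TTT
  ...FT.
Step 4: 5 trees catch fire, 3 burn out
  FTTTTT
  .FTTT.
  ..FTT.
  ...FTT
  ....F.
Step 5: 4 trees catch fire, 5 burn out
  .FTTTT
  ..FTT.
  ...FT.
  ....FT
  ......
Step 6: 4 trees catch fire, 4 burn out
  ..FTTT
  ...FT.
  ....F.
  .....F
  ......

..FTTT
...FT.
....F.
.....F
......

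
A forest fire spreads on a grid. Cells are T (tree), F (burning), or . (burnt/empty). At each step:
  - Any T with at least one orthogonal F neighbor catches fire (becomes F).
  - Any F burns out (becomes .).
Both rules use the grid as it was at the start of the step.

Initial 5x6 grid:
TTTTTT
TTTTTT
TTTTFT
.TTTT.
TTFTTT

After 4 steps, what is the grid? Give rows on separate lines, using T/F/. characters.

Step 1: 7 trees catch fire, 2 burn out
  TTTTTT
  TTTTFT
  TTTF.F
  .TFTF.
  TF.FTT
Step 2: 8 trees catch fire, 7 burn out
  TTTTFT
  TTTF.F
  TTF...
  .F.F..
  F...FT
Step 3: 5 trees catch fire, 8 burn out
  TTTF.F
  TTF...
  TF....
  ......
  .....F
Step 4: 3 trees catch fire, 5 burn out
  TTF...
  TF....
  F.....
  ......
  ......

TTF...
TF....
F.....
......
......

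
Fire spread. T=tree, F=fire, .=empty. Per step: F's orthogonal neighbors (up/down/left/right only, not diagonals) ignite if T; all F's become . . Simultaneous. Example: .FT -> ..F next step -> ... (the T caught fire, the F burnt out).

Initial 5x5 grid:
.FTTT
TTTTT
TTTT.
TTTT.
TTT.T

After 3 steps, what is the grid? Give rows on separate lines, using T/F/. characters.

Step 1: 2 trees catch fire, 1 burn out
  ..FTT
  TFTTT
  TTTT.
  TTTT.
  TTT.T
Step 2: 4 trees catch fire, 2 burn out
  ...FT
  F.FTT
  TFTT.
  TTTT.
  TTT.T
Step 3: 5 trees catch fire, 4 burn out
  ....F
  ...FT
  F.FT.
  TFTT.
  TTT.T

....F
...FT
F.FT.
TFTT.
TTT.T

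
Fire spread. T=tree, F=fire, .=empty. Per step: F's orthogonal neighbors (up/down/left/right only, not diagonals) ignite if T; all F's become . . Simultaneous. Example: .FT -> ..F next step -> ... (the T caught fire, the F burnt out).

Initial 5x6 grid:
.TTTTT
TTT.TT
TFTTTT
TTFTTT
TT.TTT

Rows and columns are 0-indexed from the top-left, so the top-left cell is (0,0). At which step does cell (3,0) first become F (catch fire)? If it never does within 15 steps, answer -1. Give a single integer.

Step 1: cell (3,0)='T' (+5 fires, +2 burnt)
Step 2: cell (3,0)='F' (+8 fires, +5 burnt)
  -> target ignites at step 2
Step 3: cell (3,0)='.' (+5 fires, +8 burnt)
Step 4: cell (3,0)='.' (+4 fires, +5 burnt)
Step 5: cell (3,0)='.' (+2 fires, +4 burnt)
Step 6: cell (3,0)='.' (+1 fires, +2 burnt)
Step 7: cell (3,0)='.' (+0 fires, +1 burnt)
  fire out at step 7

2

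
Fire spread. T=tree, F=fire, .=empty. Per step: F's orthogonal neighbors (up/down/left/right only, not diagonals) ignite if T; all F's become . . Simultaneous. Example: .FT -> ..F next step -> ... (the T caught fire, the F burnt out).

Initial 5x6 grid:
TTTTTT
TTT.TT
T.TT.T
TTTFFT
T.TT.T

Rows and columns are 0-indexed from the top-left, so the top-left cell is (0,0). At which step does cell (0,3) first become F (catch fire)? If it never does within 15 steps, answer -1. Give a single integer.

Step 1: cell (0,3)='T' (+4 fires, +2 burnt)
Step 2: cell (0,3)='T' (+5 fires, +4 burnt)
Step 3: cell (0,3)='T' (+3 fires, +5 burnt)
Step 4: cell (0,3)='T' (+6 fires, +3 burnt)
Step 5: cell (0,3)='F' (+4 fires, +6 burnt)
  -> target ignites at step 5
Step 6: cell (0,3)='.' (+1 fires, +4 burnt)
Step 7: cell (0,3)='.' (+0 fires, +1 burnt)
  fire out at step 7

5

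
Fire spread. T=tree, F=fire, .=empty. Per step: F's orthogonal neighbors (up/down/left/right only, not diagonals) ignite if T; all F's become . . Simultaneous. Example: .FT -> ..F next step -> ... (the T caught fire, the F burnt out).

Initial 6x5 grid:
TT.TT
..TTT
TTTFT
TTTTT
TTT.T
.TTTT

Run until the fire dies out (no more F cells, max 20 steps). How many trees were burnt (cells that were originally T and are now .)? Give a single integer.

Step 1: +4 fires, +1 burnt (F count now 4)
Step 2: +6 fires, +4 burnt (F count now 6)
Step 3: +5 fires, +6 burnt (F count now 5)
Step 4: +4 fires, +5 burnt (F count now 4)
Step 5: +3 fires, +4 burnt (F count now 3)
Step 6: +0 fires, +3 burnt (F count now 0)
Fire out after step 6
Initially T: 24, now '.': 28
Total burnt (originally-T cells now '.'): 22

Answer: 22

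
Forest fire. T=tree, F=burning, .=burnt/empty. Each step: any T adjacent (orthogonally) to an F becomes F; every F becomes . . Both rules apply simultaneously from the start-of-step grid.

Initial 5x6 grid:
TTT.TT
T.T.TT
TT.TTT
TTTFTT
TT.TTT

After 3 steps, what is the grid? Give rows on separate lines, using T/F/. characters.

Step 1: 4 trees catch fire, 1 burn out
  TTT.TT
  T.T.TT
  TT.FTT
  TTF.FT
  TT.FTT
Step 2: 4 trees catch fire, 4 burn out
  TTT.TT
  T.T.TT
  TT..FT
  TF...F
  TT..FT
Step 3: 6 trees catch fire, 4 burn out
  TTT.TT
  T.T.FT
  TF...F
  F.....
  TF...F

TTT.TT
T.T.FT
TF...F
F.....
TF...F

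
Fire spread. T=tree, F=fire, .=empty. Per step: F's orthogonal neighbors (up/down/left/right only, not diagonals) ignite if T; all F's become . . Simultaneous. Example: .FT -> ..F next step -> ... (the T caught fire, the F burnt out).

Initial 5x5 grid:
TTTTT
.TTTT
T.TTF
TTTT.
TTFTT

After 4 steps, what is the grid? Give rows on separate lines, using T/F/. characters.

Step 1: 5 trees catch fire, 2 burn out
  TTTTT
  .TTTF
  T.TF.
  TTFT.
  TF.FT
Step 2: 7 trees catch fire, 5 burn out
  TTTTF
  .TTF.
  T.F..
  TF.F.
  F...F
Step 3: 3 trees catch fire, 7 burn out
  TTTF.
  .TF..
  T....
  F....
  .....
Step 4: 3 trees catch fire, 3 burn out
  TTF..
  .F...
  F....
  .....
  .....

TTF..
.F...
F....
.....
.....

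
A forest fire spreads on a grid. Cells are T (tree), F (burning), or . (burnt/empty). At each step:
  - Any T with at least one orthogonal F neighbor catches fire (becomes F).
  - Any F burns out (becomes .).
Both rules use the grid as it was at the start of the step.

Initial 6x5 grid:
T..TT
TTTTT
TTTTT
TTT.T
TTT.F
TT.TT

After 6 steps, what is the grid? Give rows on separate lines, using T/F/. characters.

Step 1: 2 trees catch fire, 1 burn out
  T..TT
  TTTTT
  TTTTT
  TTT.F
  TTT..
  TT.TF
Step 2: 2 trees catch fire, 2 burn out
  T..TT
  TTTTT
  TTTTF
  TTT..
  TTT..
  TT.F.
Step 3: 2 trees catch fire, 2 burn out
  T..TT
  TTTTF
  TTTF.
  TTT..
  TTT..
  TT...
Step 4: 3 trees catch fire, 2 burn out
  T..TF
  TTTF.
  TTF..
  TTT..
  TTT..
  TT...
Step 5: 4 trees catch fire, 3 burn out
  T..F.
  TTF..
  TF...
  TTF..
  TTT..
  TT...
Step 6: 4 trees catch fire, 4 burn out
  T....
  TF...
  F....
  TF...
  TTF..
  TT...

T....
TF...
F....
TF...
TTF..
TT...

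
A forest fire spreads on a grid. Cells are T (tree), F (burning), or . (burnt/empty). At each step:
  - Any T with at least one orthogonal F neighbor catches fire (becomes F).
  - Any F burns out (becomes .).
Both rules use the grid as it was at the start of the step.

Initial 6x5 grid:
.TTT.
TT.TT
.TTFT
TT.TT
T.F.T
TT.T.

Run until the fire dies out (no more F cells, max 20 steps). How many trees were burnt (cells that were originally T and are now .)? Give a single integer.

Answer: 18

Derivation:
Step 1: +4 fires, +2 burnt (F count now 4)
Step 2: +4 fires, +4 burnt (F count now 4)
Step 3: +4 fires, +4 burnt (F count now 4)
Step 4: +3 fires, +4 burnt (F count now 3)
Step 5: +1 fires, +3 burnt (F count now 1)
Step 6: +1 fires, +1 burnt (F count now 1)
Step 7: +1 fires, +1 burnt (F count now 1)
Step 8: +0 fires, +1 burnt (F count now 0)
Fire out after step 8
Initially T: 19, now '.': 29
Total burnt (originally-T cells now '.'): 18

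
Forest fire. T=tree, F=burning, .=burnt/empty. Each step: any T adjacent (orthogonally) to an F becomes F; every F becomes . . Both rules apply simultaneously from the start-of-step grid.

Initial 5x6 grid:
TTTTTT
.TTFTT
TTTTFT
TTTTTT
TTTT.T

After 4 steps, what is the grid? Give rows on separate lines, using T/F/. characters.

Step 1: 6 trees catch fire, 2 burn out
  TTTFTT
  .TF.FT
  TTTF.F
  TTTTFT
  TTTT.T
Step 2: 7 trees catch fire, 6 burn out
  TTF.FT
  .F...F
  TTF...
  TTTF.F
  TTTT.T
Step 3: 6 trees catch fire, 7 burn out
  TF...F
  ......
  TF....
  TTF...
  TTTF.F
Step 4: 4 trees catch fire, 6 burn out
  F.....
  ......
  F.....
  TF....
  TTF...

F.....
......
F.....
TF....
TTF...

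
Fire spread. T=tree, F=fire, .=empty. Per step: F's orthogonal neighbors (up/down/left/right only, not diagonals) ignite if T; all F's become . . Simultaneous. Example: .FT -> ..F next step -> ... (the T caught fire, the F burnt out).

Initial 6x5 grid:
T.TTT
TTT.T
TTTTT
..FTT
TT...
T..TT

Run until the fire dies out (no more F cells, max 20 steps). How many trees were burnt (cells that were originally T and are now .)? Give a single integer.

Step 1: +2 fires, +1 burnt (F count now 2)
Step 2: +4 fires, +2 burnt (F count now 4)
Step 3: +4 fires, +4 burnt (F count now 4)
Step 4: +3 fires, +4 burnt (F count now 3)
Step 5: +2 fires, +3 burnt (F count now 2)
Step 6: +0 fires, +2 burnt (F count now 0)
Fire out after step 6
Initially T: 20, now '.': 25
Total burnt (originally-T cells now '.'): 15

Answer: 15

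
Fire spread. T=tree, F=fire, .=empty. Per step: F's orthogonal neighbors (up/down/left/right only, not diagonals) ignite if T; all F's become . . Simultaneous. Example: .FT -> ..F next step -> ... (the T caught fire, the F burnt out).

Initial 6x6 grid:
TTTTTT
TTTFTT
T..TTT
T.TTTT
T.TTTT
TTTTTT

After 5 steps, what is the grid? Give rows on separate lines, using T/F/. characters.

Step 1: 4 trees catch fire, 1 burn out
  TTTFTT
  TTF.FT
  T..FTT
  T.TTTT
  T.TTTT
  TTTTTT
Step 2: 6 trees catch fire, 4 burn out
  TTF.FT
  TF...F
  T...FT
  T.TFTT
  T.TTTT
  TTTTTT
Step 3: 7 trees catch fire, 6 burn out
  TF...F
  F.....
  T....F
  T.F.FT
  T.TFTT
  TTTTTT
Step 4: 6 trees catch fire, 7 burn out
  F.....
  ......
  F.....
  T....F
  T.F.FT
  TTTFTT
Step 5: 4 trees catch fire, 6 burn out
  ......
  ......
  ......
  F.....
  T....F
  TTF.FT

......
......
......
F.....
T....F
TTF.FT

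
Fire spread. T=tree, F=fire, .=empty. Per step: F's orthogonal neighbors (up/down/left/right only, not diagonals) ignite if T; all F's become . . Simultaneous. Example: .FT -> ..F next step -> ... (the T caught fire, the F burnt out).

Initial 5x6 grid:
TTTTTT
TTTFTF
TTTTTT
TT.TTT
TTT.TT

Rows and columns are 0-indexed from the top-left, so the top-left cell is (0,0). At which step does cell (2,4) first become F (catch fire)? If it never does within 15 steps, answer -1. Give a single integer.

Step 1: cell (2,4)='T' (+6 fires, +2 burnt)
Step 2: cell (2,4)='F' (+7 fires, +6 burnt)
  -> target ignites at step 2
Step 3: cell (2,4)='.' (+5 fires, +7 burnt)
Step 4: cell (2,4)='.' (+4 fires, +5 burnt)
Step 5: cell (2,4)='.' (+2 fires, +4 burnt)
Step 6: cell (2,4)='.' (+2 fires, +2 burnt)
Step 7: cell (2,4)='.' (+0 fires, +2 burnt)
  fire out at step 7

2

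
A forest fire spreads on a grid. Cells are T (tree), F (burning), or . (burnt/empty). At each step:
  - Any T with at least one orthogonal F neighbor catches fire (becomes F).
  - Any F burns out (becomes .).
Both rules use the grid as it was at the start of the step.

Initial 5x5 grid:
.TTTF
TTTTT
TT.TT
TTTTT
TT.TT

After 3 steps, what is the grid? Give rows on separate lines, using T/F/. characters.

Step 1: 2 trees catch fire, 1 burn out
  .TTF.
  TTTTF
  TT.TT
  TTTTT
  TT.TT
Step 2: 3 trees catch fire, 2 burn out
  .TF..
  TTTF.
  TT.TF
  TTTTT
  TT.TT
Step 3: 4 trees catch fire, 3 burn out
  .F...
  TTF..
  TT.F.
  TTTTF
  TT.TT

.F...
TTF..
TT.F.
TTTTF
TT.TT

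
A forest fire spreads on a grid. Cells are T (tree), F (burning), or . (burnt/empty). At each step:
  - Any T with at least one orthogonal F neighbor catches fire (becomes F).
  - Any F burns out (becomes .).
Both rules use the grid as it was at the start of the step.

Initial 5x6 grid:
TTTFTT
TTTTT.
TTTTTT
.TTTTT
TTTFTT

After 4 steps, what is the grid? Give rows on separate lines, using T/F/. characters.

Step 1: 6 trees catch fire, 2 burn out
  TTF.FT
  TTTFT.
  TTTTTT
  .TTFTT
  TTF.FT
Step 2: 9 trees catch fire, 6 burn out
  TF...F
  TTF.F.
  TTTFTT
  .TF.FT
  TF...F
Step 3: 7 trees catch fire, 9 burn out
  F.....
  TF....
  TTF.FT
  .F...F
  F.....
Step 4: 3 trees catch fire, 7 burn out
  ......
  F.....
  TF...F
  ......
  ......

......
F.....
TF...F
......
......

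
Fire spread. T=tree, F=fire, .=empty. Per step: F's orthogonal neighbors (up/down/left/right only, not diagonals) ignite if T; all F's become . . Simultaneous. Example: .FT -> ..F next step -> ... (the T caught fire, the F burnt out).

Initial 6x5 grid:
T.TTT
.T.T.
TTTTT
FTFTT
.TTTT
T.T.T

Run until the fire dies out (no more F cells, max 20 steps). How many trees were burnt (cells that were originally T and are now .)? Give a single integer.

Answer: 19

Derivation:
Step 1: +5 fires, +2 burnt (F count now 5)
Step 2: +6 fires, +5 burnt (F count now 6)
Step 3: +4 fires, +6 burnt (F count now 4)
Step 4: +2 fires, +4 burnt (F count now 2)
Step 5: +2 fires, +2 burnt (F count now 2)
Step 6: +0 fires, +2 burnt (F count now 0)
Fire out after step 6
Initially T: 21, now '.': 28
Total burnt (originally-T cells now '.'): 19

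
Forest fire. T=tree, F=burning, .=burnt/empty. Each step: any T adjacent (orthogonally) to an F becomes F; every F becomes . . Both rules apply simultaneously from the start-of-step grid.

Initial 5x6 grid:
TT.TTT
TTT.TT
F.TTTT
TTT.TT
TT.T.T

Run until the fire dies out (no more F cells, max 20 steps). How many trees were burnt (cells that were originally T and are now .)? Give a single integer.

Answer: 22

Derivation:
Step 1: +2 fires, +1 burnt (F count now 2)
Step 2: +4 fires, +2 burnt (F count now 4)
Step 3: +4 fires, +4 burnt (F count now 4)
Step 4: +1 fires, +4 burnt (F count now 1)
Step 5: +1 fires, +1 burnt (F count now 1)
Step 6: +1 fires, +1 burnt (F count now 1)
Step 7: +3 fires, +1 burnt (F count now 3)
Step 8: +3 fires, +3 burnt (F count now 3)
Step 9: +3 fires, +3 burnt (F count now 3)
Step 10: +0 fires, +3 burnt (F count now 0)
Fire out after step 10
Initially T: 23, now '.': 29
Total burnt (originally-T cells now '.'): 22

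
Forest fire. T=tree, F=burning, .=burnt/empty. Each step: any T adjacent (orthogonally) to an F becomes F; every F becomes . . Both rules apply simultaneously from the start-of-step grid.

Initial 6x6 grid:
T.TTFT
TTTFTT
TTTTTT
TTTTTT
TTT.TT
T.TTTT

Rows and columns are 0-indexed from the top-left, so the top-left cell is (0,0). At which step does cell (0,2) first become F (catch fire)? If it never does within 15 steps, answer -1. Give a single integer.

Step 1: cell (0,2)='T' (+5 fires, +2 burnt)
Step 2: cell (0,2)='F' (+6 fires, +5 burnt)
  -> target ignites at step 2
Step 3: cell (0,2)='.' (+5 fires, +6 burnt)
Step 4: cell (0,2)='.' (+6 fires, +5 burnt)
Step 5: cell (0,2)='.' (+5 fires, +6 burnt)
Step 6: cell (0,2)='.' (+3 fires, +5 burnt)
Step 7: cell (0,2)='.' (+1 fires, +3 burnt)
Step 8: cell (0,2)='.' (+0 fires, +1 burnt)
  fire out at step 8

2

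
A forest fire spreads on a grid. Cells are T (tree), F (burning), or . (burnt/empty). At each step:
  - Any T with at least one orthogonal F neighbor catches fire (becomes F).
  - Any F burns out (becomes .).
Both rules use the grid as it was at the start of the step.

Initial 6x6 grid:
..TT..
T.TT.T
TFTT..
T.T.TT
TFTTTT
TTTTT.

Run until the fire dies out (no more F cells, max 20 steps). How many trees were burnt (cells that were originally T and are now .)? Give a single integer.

Step 1: +5 fires, +2 burnt (F count now 5)
Step 2: +8 fires, +5 burnt (F count now 8)
Step 3: +4 fires, +8 burnt (F count now 4)
Step 4: +4 fires, +4 burnt (F count now 4)
Step 5: +1 fires, +4 burnt (F count now 1)
Step 6: +0 fires, +1 burnt (F count now 0)
Fire out after step 6
Initially T: 23, now '.': 35
Total burnt (originally-T cells now '.'): 22

Answer: 22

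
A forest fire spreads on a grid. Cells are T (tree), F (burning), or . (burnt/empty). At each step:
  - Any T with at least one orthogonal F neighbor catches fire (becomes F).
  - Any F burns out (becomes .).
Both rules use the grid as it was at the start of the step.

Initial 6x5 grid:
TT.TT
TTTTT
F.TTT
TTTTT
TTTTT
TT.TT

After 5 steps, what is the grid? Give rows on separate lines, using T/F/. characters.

Step 1: 2 trees catch fire, 1 burn out
  TT.TT
  FTTTT
  ..TTT
  FTTTT
  TTTTT
  TT.TT
Step 2: 4 trees catch fire, 2 burn out
  FT.TT
  .FTTT
  ..TTT
  .FTTT
  FTTTT
  TT.TT
Step 3: 5 trees catch fire, 4 burn out
  .F.TT
  ..FTT
  ..TTT
  ..FTT
  .FTTT
  FT.TT
Step 4: 5 trees catch fire, 5 burn out
  ...TT
  ...FT
  ..FTT
  ...FT
  ..FTT
  .F.TT
Step 5: 5 trees catch fire, 5 burn out
  ...FT
  ....F
  ...FT
  ....F
  ...FT
  ...TT

...FT
....F
...FT
....F
...FT
...TT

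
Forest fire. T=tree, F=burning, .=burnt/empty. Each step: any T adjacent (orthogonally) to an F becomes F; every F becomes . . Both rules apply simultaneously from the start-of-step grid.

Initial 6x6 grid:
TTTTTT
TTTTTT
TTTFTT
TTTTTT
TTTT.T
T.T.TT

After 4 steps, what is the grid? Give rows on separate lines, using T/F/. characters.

Step 1: 4 trees catch fire, 1 burn out
  TTTTTT
  TTTFTT
  TTF.FT
  TTTFTT
  TTTT.T
  T.T.TT
Step 2: 8 trees catch fire, 4 burn out
  TTTFTT
  TTF.FT
  TF...F
  TTF.FT
  TTTF.T
  T.T.TT
Step 3: 8 trees catch fire, 8 burn out
  TTF.FT
  TF...F
  F.....
  TF...F
  TTF..T
  T.T.TT
Step 4: 7 trees catch fire, 8 burn out
  TF...F
  F.....
  ......
  F.....
  TF...F
  T.F.TT

TF...F
F.....
......
F.....
TF...F
T.F.TT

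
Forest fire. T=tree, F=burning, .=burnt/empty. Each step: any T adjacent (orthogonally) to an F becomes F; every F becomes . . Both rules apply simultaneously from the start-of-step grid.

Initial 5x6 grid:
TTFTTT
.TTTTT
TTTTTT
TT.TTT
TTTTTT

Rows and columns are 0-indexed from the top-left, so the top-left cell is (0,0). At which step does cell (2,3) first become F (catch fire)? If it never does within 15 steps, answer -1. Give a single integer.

Step 1: cell (2,3)='T' (+3 fires, +1 burnt)
Step 2: cell (2,3)='T' (+5 fires, +3 burnt)
Step 3: cell (2,3)='F' (+4 fires, +5 burnt)
  -> target ignites at step 3
Step 4: cell (2,3)='.' (+5 fires, +4 burnt)
Step 5: cell (2,3)='.' (+5 fires, +5 burnt)
Step 6: cell (2,3)='.' (+4 fires, +5 burnt)
Step 7: cell (2,3)='.' (+1 fires, +4 burnt)
Step 8: cell (2,3)='.' (+0 fires, +1 burnt)
  fire out at step 8

3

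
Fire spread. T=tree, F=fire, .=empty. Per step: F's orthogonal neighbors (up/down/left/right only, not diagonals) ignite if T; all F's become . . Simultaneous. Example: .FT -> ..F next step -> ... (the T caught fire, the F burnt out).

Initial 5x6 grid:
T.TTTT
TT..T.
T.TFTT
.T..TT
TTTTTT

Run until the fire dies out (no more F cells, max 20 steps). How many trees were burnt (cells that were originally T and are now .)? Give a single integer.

Answer: 17

Derivation:
Step 1: +2 fires, +1 burnt (F count now 2)
Step 2: +3 fires, +2 burnt (F count now 3)
Step 3: +3 fires, +3 burnt (F count now 3)
Step 4: +4 fires, +3 burnt (F count now 4)
Step 5: +2 fires, +4 burnt (F count now 2)
Step 6: +1 fires, +2 burnt (F count now 1)
Step 7: +2 fires, +1 burnt (F count now 2)
Step 8: +0 fires, +2 burnt (F count now 0)
Fire out after step 8
Initially T: 21, now '.': 26
Total burnt (originally-T cells now '.'): 17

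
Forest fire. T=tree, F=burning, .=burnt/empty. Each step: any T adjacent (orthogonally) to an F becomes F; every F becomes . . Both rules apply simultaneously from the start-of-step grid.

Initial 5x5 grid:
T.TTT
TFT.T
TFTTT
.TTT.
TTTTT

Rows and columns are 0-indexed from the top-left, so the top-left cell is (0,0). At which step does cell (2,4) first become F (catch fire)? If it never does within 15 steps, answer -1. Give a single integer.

Step 1: cell (2,4)='T' (+5 fires, +2 burnt)
Step 2: cell (2,4)='T' (+5 fires, +5 burnt)
Step 3: cell (2,4)='F' (+5 fires, +5 burnt)
  -> target ignites at step 3
Step 4: cell (2,4)='.' (+3 fires, +5 burnt)
Step 5: cell (2,4)='.' (+1 fires, +3 burnt)
Step 6: cell (2,4)='.' (+0 fires, +1 burnt)
  fire out at step 6

3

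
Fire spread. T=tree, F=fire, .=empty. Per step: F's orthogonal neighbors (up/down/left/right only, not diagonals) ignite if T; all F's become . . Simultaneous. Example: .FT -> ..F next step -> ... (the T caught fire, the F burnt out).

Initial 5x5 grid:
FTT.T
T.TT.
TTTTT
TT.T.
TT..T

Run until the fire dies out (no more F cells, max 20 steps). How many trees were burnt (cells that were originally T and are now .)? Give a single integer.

Answer: 15

Derivation:
Step 1: +2 fires, +1 burnt (F count now 2)
Step 2: +2 fires, +2 burnt (F count now 2)
Step 3: +3 fires, +2 burnt (F count now 3)
Step 4: +4 fires, +3 burnt (F count now 4)
Step 5: +2 fires, +4 burnt (F count now 2)
Step 6: +2 fires, +2 burnt (F count now 2)
Step 7: +0 fires, +2 burnt (F count now 0)
Fire out after step 7
Initially T: 17, now '.': 23
Total burnt (originally-T cells now '.'): 15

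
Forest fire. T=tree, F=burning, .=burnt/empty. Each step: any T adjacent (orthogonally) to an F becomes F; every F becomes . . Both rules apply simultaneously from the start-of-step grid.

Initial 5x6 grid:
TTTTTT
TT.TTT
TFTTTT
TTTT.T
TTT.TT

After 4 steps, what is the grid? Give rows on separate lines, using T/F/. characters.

Step 1: 4 trees catch fire, 1 burn out
  TTTTTT
  TF.TTT
  F.FTTT
  TFTT.T
  TTT.TT
Step 2: 6 trees catch fire, 4 burn out
  TFTTTT
  F..TTT
  ...FTT
  F.FT.T
  TFT.TT
Step 3: 7 trees catch fire, 6 burn out
  F.FTTT
  ...FTT
  ....FT
  ...F.T
  F.F.TT
Step 4: 3 trees catch fire, 7 burn out
  ...FTT
  ....FT
  .....F
  .....T
  ....TT

...FTT
....FT
.....F
.....T
....TT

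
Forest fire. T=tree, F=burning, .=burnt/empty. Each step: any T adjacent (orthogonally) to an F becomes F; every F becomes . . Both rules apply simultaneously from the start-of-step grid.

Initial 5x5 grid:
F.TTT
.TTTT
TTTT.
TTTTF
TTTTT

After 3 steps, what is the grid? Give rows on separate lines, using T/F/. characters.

Step 1: 2 trees catch fire, 2 burn out
  ..TTT
  .TTTT
  TTTT.
  TTTF.
  TTTTF
Step 2: 3 trees catch fire, 2 burn out
  ..TTT
  .TTTT
  TTTF.
  TTF..
  TTTF.
Step 3: 4 trees catch fire, 3 burn out
  ..TTT
  .TTFT
  TTF..
  TF...
  TTF..

..TTT
.TTFT
TTF..
TF...
TTF..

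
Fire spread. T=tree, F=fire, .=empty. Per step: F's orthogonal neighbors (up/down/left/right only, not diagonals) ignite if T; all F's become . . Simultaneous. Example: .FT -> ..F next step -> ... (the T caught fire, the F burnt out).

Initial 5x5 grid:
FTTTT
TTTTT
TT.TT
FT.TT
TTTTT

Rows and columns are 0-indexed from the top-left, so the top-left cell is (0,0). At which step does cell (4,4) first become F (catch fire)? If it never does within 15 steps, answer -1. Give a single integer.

Step 1: cell (4,4)='T' (+5 fires, +2 burnt)
Step 2: cell (4,4)='T' (+4 fires, +5 burnt)
Step 3: cell (4,4)='T' (+3 fires, +4 burnt)
Step 4: cell (4,4)='T' (+3 fires, +3 burnt)
Step 5: cell (4,4)='F' (+4 fires, +3 burnt)
  -> target ignites at step 5
Step 6: cell (4,4)='.' (+2 fires, +4 burnt)
Step 7: cell (4,4)='.' (+0 fires, +2 burnt)
  fire out at step 7

5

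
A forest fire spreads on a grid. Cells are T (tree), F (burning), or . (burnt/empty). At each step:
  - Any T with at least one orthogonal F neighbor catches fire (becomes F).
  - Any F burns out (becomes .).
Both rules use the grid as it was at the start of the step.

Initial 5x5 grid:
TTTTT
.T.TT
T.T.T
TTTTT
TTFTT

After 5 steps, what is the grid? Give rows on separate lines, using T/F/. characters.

Step 1: 3 trees catch fire, 1 burn out
  TTTTT
  .T.TT
  T.T.T
  TTFTT
  TF.FT
Step 2: 5 trees catch fire, 3 burn out
  TTTTT
  .T.TT
  T.F.T
  TF.FT
  F...F
Step 3: 2 trees catch fire, 5 burn out
  TTTTT
  .T.TT
  T...T
  F...F
  .....
Step 4: 2 trees catch fire, 2 burn out
  TTTTT
  .T.TT
  F...F
  .....
  .....
Step 5: 1 trees catch fire, 2 burn out
  TTTTT
  .T.TF
  .....
  .....
  .....

TTTTT
.T.TF
.....
.....
.....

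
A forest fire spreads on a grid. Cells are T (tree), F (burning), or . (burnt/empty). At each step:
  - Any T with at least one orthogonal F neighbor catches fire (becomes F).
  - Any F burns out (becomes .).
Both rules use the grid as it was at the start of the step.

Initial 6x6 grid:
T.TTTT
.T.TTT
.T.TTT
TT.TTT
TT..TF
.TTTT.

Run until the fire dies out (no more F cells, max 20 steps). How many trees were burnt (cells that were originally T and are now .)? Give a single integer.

Answer: 24

Derivation:
Step 1: +2 fires, +1 burnt (F count now 2)
Step 2: +3 fires, +2 burnt (F count now 3)
Step 3: +4 fires, +3 burnt (F count now 4)
Step 4: +4 fires, +4 burnt (F count now 4)
Step 5: +3 fires, +4 burnt (F count now 3)
Step 6: +2 fires, +3 burnt (F count now 2)
Step 7: +3 fires, +2 burnt (F count now 3)
Step 8: +2 fires, +3 burnt (F count now 2)
Step 9: +1 fires, +2 burnt (F count now 1)
Step 10: +0 fires, +1 burnt (F count now 0)
Fire out after step 10
Initially T: 25, now '.': 35
Total burnt (originally-T cells now '.'): 24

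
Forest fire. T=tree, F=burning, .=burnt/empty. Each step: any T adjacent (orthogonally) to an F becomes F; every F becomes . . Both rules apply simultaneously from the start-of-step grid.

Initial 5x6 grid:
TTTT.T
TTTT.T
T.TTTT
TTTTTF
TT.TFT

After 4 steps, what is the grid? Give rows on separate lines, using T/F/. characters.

Step 1: 4 trees catch fire, 2 burn out
  TTTT.T
  TTTT.T
  T.TTTF
  TTTTF.
  TT.F.F
Step 2: 3 trees catch fire, 4 burn out
  TTTT.T
  TTTT.F
  T.TTF.
  TTTF..
  TT....
Step 3: 3 trees catch fire, 3 burn out
  TTTT.F
  TTTT..
  T.TF..
  TTF...
  TT....
Step 4: 3 trees catch fire, 3 burn out
  TTTT..
  TTTF..
  T.F...
  TF....
  TT....

TTTT..
TTTF..
T.F...
TF....
TT....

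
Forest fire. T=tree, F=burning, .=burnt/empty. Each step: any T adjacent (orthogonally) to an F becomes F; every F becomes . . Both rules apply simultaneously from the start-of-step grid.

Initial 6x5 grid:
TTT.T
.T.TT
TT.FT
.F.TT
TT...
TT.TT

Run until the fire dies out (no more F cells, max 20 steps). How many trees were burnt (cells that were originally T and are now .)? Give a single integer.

Answer: 16

Derivation:
Step 1: +5 fires, +2 burnt (F count now 5)
Step 2: +6 fires, +5 burnt (F count now 6)
Step 3: +3 fires, +6 burnt (F count now 3)
Step 4: +2 fires, +3 burnt (F count now 2)
Step 5: +0 fires, +2 burnt (F count now 0)
Fire out after step 5
Initially T: 18, now '.': 28
Total burnt (originally-T cells now '.'): 16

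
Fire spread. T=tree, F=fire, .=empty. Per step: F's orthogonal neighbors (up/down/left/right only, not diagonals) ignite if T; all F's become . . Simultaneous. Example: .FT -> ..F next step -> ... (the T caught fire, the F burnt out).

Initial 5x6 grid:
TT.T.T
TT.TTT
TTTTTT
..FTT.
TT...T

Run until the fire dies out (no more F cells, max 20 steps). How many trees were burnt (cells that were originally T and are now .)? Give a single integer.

Step 1: +2 fires, +1 burnt (F count now 2)
Step 2: +3 fires, +2 burnt (F count now 3)
Step 3: +4 fires, +3 burnt (F count now 4)
Step 4: +5 fires, +4 burnt (F count now 5)
Step 5: +2 fires, +5 burnt (F count now 2)
Step 6: +1 fires, +2 burnt (F count now 1)
Step 7: +0 fires, +1 burnt (F count now 0)
Fire out after step 7
Initially T: 20, now '.': 27
Total burnt (originally-T cells now '.'): 17

Answer: 17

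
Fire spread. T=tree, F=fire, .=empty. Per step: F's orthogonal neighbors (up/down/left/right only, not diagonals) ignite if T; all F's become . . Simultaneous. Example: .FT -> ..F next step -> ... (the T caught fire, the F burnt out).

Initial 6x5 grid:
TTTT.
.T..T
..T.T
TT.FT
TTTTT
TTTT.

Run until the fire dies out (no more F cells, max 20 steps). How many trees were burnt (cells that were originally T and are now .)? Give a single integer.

Step 1: +2 fires, +1 burnt (F count now 2)
Step 2: +4 fires, +2 burnt (F count now 4)
Step 3: +3 fires, +4 burnt (F count now 3)
Step 4: +3 fires, +3 burnt (F count now 3)
Step 5: +2 fires, +3 burnt (F count now 2)
Step 6: +0 fires, +2 burnt (F count now 0)
Fire out after step 6
Initially T: 20, now '.': 24
Total burnt (originally-T cells now '.'): 14

Answer: 14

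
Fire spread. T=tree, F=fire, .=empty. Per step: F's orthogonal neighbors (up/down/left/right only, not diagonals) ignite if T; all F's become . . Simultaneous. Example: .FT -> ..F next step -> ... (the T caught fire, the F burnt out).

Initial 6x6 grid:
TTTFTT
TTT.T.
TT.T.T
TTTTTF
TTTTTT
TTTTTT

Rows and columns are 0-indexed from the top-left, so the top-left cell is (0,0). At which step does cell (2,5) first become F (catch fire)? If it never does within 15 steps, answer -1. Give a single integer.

Step 1: cell (2,5)='F' (+5 fires, +2 burnt)
  -> target ignites at step 1
Step 2: cell (2,5)='.' (+7 fires, +5 burnt)
Step 3: cell (2,5)='.' (+6 fires, +7 burnt)
Step 4: cell (2,5)='.' (+5 fires, +6 burnt)
Step 5: cell (2,5)='.' (+4 fires, +5 burnt)
Step 6: cell (2,5)='.' (+2 fires, +4 burnt)
Step 7: cell (2,5)='.' (+1 fires, +2 burnt)
Step 8: cell (2,5)='.' (+0 fires, +1 burnt)
  fire out at step 8

1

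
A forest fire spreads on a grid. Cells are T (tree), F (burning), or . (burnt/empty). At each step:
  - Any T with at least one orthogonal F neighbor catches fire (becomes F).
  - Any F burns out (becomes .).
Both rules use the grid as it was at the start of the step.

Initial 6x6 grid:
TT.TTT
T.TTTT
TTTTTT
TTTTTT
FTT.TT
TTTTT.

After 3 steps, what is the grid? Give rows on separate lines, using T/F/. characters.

Step 1: 3 trees catch fire, 1 burn out
  TT.TTT
  T.TTTT
  TTTTTT
  FTTTTT
  .FT.TT
  FTTTT.
Step 2: 4 trees catch fire, 3 burn out
  TT.TTT
  T.TTTT
  FTTTTT
  .FTTTT
  ..F.TT
  .FTTT.
Step 3: 4 trees catch fire, 4 burn out
  TT.TTT
  F.TTTT
  .FTTTT
  ..FTTT
  ....TT
  ..FTT.

TT.TTT
F.TTTT
.FTTTT
..FTTT
....TT
..FTT.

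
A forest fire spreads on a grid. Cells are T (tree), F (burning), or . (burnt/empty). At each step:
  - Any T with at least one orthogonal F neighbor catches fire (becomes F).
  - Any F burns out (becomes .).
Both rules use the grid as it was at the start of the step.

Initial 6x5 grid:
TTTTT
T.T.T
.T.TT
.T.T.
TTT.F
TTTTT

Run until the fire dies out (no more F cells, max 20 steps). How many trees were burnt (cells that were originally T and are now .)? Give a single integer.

Step 1: +1 fires, +1 burnt (F count now 1)
Step 2: +1 fires, +1 burnt (F count now 1)
Step 3: +1 fires, +1 burnt (F count now 1)
Step 4: +2 fires, +1 burnt (F count now 2)
Step 5: +2 fires, +2 burnt (F count now 2)
Step 6: +2 fires, +2 burnt (F count now 2)
Step 7: +1 fires, +2 burnt (F count now 1)
Step 8: +0 fires, +1 burnt (F count now 0)
Fire out after step 8
Initially T: 21, now '.': 19
Total burnt (originally-T cells now '.'): 10

Answer: 10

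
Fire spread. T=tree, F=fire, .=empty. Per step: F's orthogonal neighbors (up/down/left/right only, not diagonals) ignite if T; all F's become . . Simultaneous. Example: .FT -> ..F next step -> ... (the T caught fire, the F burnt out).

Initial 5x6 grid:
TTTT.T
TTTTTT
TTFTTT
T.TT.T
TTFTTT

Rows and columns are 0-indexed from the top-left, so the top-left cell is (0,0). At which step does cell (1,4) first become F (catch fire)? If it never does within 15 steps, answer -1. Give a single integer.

Step 1: cell (1,4)='T' (+6 fires, +2 burnt)
Step 2: cell (1,4)='T' (+8 fires, +6 burnt)
Step 3: cell (1,4)='F' (+7 fires, +8 burnt)
  -> target ignites at step 3
Step 4: cell (1,4)='.' (+3 fires, +7 burnt)
Step 5: cell (1,4)='.' (+1 fires, +3 burnt)
Step 6: cell (1,4)='.' (+0 fires, +1 burnt)
  fire out at step 6

3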